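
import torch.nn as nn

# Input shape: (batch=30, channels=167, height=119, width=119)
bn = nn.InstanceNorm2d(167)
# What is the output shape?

Input shape: (30, 167, 119, 119)
Output shape: (30, 167, 119, 119)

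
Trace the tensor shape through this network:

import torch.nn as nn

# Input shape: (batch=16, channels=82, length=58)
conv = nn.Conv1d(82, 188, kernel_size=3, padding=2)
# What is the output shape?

Input shape: (16, 82, 58)
Output shape: (16, 188, 60)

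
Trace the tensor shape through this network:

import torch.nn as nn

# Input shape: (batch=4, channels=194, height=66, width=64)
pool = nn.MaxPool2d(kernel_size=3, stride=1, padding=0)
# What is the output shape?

Input shape: (4, 194, 66, 64)
Output shape: (4, 194, 64, 62)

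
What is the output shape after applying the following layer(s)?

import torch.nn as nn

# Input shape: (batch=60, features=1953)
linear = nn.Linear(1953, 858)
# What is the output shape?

Input shape: (60, 1953)
Output shape: (60, 858)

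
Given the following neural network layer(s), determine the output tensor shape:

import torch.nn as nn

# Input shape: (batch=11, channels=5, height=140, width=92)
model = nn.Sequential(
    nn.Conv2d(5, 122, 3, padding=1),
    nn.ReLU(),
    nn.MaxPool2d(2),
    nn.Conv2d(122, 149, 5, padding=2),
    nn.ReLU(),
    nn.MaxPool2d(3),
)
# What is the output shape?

Input shape: (11, 5, 140, 92)
  -> after first Conv2d: (11, 122, 140, 92)
  -> after first MaxPool2d: (11, 122, 70, 46)
  -> after second Conv2d: (11, 149, 70, 46)
Output shape: (11, 149, 23, 15)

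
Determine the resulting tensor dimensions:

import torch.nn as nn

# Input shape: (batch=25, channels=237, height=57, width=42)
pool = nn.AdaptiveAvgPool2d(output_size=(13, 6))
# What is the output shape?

Input shape: (25, 237, 57, 42)
Output shape: (25, 237, 13, 6)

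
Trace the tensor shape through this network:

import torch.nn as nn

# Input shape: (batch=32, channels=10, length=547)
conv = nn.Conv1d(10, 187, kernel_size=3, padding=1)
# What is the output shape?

Input shape: (32, 10, 547)
Output shape: (32, 187, 547)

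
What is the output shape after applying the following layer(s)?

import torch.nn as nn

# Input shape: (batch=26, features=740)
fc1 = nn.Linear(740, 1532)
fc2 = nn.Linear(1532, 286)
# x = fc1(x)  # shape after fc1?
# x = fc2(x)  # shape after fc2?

Input shape: (26, 740)
  -> after fc1: (26, 1532)
Output shape: (26, 286)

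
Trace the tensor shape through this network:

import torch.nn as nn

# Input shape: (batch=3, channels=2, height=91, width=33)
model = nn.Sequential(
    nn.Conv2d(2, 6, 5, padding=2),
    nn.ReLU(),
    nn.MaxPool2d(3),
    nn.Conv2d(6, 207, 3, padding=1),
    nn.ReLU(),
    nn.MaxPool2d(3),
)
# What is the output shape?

Input shape: (3, 2, 91, 33)
  -> after first Conv2d: (3, 6, 91, 33)
  -> after first MaxPool2d: (3, 6, 30, 11)
  -> after second Conv2d: (3, 207, 30, 11)
Output shape: (3, 207, 10, 3)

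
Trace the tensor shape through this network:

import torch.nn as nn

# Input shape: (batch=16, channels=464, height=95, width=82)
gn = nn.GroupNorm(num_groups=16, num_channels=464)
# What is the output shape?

Input shape: (16, 464, 95, 82)
Output shape: (16, 464, 95, 82)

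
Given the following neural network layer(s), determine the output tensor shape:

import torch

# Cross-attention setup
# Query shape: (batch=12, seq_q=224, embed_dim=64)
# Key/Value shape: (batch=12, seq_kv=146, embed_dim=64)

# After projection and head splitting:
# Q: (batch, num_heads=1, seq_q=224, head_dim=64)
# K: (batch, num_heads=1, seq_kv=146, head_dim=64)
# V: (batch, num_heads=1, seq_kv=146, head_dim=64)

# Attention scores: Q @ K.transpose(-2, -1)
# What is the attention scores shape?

Input shape: (12, 224, 64)
Output shape: (12, 1, 224, 146)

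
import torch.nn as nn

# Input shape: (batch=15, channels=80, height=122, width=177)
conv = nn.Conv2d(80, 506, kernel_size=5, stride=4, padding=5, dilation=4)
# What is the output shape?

Input shape: (15, 80, 122, 177)
Output shape: (15, 506, 29, 43)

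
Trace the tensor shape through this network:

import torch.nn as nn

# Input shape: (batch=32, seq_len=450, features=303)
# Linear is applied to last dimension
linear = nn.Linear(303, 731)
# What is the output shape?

Input shape: (32, 450, 303)
Output shape: (32, 450, 731)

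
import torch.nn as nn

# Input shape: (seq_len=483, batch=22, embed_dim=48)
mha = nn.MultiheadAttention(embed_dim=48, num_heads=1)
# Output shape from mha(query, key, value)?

Input shape: (483, 22, 48)
Output shape: (483, 22, 48)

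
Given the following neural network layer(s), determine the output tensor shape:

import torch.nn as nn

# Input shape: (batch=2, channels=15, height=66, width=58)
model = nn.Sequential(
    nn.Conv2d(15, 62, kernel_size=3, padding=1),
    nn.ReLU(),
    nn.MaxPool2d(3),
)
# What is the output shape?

Input shape: (2, 15, 66, 58)
  -> after Conv2d: (2, 62, 66, 58)
  -> after ReLU: (2, 62, 66, 58)
Output shape: (2, 62, 22, 19)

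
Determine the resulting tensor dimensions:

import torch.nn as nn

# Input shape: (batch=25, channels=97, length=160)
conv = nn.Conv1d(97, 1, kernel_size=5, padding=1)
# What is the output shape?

Input shape: (25, 97, 160)
Output shape: (25, 1, 158)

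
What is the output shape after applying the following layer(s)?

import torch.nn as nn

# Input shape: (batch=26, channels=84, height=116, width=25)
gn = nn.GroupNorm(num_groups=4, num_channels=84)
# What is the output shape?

Input shape: (26, 84, 116, 25)
Output shape: (26, 84, 116, 25)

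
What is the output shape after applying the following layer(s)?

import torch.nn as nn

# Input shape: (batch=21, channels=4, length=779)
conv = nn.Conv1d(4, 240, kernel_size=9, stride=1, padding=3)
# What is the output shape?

Input shape: (21, 4, 779)
Output shape: (21, 240, 777)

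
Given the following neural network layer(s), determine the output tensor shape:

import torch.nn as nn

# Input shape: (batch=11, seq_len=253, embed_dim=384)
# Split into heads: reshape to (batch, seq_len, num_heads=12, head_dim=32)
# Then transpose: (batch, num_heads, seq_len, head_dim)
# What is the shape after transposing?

Input shape: (11, 253, 384)
  -> after reshape: (11, 253, 12, 32)
Output shape: (11, 12, 253, 32)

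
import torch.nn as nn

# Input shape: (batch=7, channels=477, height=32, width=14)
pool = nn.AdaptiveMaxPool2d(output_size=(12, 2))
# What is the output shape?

Input shape: (7, 477, 32, 14)
Output shape: (7, 477, 12, 2)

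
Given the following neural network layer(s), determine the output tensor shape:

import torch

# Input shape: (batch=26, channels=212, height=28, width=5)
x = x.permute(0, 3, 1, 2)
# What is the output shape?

Input shape: (26, 212, 28, 5)
Output shape: (26, 5, 212, 28)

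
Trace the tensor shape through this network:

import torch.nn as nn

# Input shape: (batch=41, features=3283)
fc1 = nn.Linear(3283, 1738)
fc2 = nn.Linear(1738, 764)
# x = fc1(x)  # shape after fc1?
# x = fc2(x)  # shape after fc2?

Input shape: (41, 3283)
  -> after fc1: (41, 1738)
Output shape: (41, 764)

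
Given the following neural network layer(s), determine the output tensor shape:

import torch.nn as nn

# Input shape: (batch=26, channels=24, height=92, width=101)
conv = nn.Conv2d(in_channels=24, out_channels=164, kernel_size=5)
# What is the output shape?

Input shape: (26, 24, 92, 101)
Output shape: (26, 164, 88, 97)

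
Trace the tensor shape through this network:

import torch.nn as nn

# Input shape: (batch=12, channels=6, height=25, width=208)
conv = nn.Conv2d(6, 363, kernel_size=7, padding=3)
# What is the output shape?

Input shape: (12, 6, 25, 208)
Output shape: (12, 363, 25, 208)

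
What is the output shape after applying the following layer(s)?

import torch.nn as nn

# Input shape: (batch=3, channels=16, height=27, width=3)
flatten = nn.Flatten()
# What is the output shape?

Input shape: (3, 16, 27, 3)
Output shape: (3, 1296)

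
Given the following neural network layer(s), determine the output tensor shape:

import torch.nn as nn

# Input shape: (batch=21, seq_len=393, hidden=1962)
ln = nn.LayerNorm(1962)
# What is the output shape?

Input shape: (21, 393, 1962)
Output shape: (21, 393, 1962)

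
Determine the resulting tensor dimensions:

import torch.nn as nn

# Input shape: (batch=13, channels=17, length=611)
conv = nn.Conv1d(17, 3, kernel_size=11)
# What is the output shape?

Input shape: (13, 17, 611)
Output shape: (13, 3, 601)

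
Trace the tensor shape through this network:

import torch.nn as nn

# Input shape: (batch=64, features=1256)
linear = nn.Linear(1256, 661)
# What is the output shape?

Input shape: (64, 1256)
Output shape: (64, 661)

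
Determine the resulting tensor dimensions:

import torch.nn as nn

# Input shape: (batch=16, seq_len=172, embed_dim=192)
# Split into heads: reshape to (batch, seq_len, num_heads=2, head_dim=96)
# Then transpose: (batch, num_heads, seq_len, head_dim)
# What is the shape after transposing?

Input shape: (16, 172, 192)
  -> after reshape: (16, 172, 2, 96)
Output shape: (16, 2, 172, 96)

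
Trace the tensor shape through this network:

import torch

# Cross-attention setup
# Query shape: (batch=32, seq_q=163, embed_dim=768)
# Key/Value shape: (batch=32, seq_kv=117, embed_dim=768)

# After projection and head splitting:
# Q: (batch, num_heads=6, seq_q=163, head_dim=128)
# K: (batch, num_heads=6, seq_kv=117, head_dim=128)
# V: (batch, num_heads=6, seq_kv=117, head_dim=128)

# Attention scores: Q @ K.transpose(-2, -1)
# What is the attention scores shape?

Input shape: (32, 163, 768)
Output shape: (32, 6, 163, 117)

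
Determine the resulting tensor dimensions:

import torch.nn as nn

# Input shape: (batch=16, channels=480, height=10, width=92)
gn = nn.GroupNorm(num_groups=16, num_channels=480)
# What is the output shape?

Input shape: (16, 480, 10, 92)
Output shape: (16, 480, 10, 92)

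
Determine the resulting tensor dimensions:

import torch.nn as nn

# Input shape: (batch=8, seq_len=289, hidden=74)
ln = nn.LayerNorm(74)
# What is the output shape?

Input shape: (8, 289, 74)
Output shape: (8, 289, 74)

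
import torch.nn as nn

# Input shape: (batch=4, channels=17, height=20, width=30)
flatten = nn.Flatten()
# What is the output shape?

Input shape: (4, 17, 20, 30)
Output shape: (4, 10200)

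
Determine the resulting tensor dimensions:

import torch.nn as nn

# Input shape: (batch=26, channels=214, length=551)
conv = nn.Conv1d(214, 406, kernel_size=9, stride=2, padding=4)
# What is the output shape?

Input shape: (26, 214, 551)
Output shape: (26, 406, 276)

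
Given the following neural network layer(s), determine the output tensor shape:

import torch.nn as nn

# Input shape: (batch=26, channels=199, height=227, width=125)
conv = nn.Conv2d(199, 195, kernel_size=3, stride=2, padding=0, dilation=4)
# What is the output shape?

Input shape: (26, 199, 227, 125)
Output shape: (26, 195, 110, 59)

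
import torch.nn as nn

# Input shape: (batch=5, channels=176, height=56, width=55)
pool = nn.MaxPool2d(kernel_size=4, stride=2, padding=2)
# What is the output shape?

Input shape: (5, 176, 56, 55)
Output shape: (5, 176, 29, 28)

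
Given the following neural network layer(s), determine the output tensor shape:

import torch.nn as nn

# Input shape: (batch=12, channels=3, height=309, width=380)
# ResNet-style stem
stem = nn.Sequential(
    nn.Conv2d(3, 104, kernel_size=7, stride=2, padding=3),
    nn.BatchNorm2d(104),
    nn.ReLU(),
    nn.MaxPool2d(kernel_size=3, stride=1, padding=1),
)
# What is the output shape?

Input shape: (12, 3, 309, 380)
  -> after Conv2d 7x7 stride=2: (12, 104, 155, 190)
Output shape: (12, 104, 155, 190)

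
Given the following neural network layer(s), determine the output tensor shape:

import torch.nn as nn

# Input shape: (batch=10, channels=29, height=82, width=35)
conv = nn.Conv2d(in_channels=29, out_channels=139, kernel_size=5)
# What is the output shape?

Input shape: (10, 29, 82, 35)
Output shape: (10, 139, 78, 31)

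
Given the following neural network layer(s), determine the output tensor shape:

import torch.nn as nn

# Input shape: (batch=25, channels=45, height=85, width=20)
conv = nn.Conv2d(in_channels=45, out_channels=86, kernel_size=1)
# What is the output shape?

Input shape: (25, 45, 85, 20)
Output shape: (25, 86, 85, 20)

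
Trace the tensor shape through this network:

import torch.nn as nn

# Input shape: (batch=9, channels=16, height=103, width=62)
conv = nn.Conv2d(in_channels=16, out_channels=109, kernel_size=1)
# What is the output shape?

Input shape: (9, 16, 103, 62)
Output shape: (9, 109, 103, 62)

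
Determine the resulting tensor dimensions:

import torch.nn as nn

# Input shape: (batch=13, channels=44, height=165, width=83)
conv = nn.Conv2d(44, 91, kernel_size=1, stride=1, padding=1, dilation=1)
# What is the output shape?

Input shape: (13, 44, 165, 83)
Output shape: (13, 91, 167, 85)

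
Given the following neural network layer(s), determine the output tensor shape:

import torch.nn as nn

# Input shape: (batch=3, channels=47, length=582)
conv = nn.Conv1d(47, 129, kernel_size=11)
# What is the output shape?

Input shape: (3, 47, 582)
Output shape: (3, 129, 572)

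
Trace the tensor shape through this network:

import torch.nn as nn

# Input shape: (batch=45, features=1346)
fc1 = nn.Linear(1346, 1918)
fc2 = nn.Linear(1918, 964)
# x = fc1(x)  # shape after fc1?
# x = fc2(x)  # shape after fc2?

Input shape: (45, 1346)
  -> after fc1: (45, 1918)
Output shape: (45, 964)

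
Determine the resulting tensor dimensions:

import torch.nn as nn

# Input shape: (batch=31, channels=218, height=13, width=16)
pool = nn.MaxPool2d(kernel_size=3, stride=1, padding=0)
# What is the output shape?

Input shape: (31, 218, 13, 16)
Output shape: (31, 218, 11, 14)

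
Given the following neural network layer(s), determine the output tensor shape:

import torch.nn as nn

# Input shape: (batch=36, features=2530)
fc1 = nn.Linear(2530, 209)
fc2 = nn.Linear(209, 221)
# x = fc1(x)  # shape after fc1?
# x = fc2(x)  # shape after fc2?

Input shape: (36, 2530)
  -> after fc1: (36, 209)
Output shape: (36, 221)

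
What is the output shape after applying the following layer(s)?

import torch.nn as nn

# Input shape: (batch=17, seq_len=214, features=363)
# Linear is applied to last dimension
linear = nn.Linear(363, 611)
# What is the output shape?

Input shape: (17, 214, 363)
Output shape: (17, 214, 611)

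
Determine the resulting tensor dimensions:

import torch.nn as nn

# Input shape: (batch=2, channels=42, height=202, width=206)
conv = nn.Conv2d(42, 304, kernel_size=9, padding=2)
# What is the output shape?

Input shape: (2, 42, 202, 206)
Output shape: (2, 304, 198, 202)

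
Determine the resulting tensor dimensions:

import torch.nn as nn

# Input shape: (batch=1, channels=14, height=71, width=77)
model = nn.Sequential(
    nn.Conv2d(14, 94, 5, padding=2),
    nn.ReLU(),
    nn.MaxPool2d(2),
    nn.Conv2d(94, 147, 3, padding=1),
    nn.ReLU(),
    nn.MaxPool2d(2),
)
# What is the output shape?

Input shape: (1, 14, 71, 77)
  -> after first Conv2d: (1, 94, 71, 77)
  -> after first MaxPool2d: (1, 94, 35, 38)
  -> after second Conv2d: (1, 147, 35, 38)
Output shape: (1, 147, 17, 19)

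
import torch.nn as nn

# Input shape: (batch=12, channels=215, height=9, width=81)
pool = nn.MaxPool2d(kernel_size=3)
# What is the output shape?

Input shape: (12, 215, 9, 81)
Output shape: (12, 215, 3, 27)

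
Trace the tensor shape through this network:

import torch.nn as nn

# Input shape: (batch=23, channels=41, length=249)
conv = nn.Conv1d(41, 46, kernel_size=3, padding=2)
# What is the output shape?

Input shape: (23, 41, 249)
Output shape: (23, 46, 251)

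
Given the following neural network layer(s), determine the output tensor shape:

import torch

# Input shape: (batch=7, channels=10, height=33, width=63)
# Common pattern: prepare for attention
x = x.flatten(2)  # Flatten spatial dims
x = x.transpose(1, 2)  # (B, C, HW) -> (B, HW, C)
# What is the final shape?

Input shape: (7, 10, 33, 63)
  -> after flatten(2): (7, 10, 2079)
Output shape: (7, 2079, 10)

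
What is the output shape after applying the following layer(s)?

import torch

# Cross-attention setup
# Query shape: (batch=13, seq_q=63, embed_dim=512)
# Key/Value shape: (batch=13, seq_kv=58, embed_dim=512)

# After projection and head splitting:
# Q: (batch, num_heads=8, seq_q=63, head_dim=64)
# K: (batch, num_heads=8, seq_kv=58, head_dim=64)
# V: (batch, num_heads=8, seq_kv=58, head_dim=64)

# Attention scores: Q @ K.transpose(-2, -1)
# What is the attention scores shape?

Input shape: (13, 63, 512)
Output shape: (13, 8, 63, 58)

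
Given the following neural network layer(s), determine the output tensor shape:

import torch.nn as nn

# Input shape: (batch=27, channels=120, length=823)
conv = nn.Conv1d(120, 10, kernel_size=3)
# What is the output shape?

Input shape: (27, 120, 823)
Output shape: (27, 10, 821)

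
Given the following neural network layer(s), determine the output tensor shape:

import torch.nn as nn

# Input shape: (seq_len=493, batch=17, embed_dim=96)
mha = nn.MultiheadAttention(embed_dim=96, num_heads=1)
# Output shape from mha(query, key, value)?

Input shape: (493, 17, 96)
Output shape: (493, 17, 96)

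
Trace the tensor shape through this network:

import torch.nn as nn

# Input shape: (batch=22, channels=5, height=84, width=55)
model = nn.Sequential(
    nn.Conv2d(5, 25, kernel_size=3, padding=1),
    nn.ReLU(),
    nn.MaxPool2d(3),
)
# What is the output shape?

Input shape: (22, 5, 84, 55)
  -> after Conv2d: (22, 25, 84, 55)
  -> after ReLU: (22, 25, 84, 55)
Output shape: (22, 25, 28, 18)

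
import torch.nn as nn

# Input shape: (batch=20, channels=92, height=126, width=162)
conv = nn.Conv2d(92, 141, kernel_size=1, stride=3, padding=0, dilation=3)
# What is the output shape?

Input shape: (20, 92, 126, 162)
Output shape: (20, 141, 42, 54)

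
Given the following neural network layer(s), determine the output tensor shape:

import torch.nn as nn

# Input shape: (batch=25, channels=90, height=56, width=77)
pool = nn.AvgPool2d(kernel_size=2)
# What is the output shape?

Input shape: (25, 90, 56, 77)
Output shape: (25, 90, 28, 38)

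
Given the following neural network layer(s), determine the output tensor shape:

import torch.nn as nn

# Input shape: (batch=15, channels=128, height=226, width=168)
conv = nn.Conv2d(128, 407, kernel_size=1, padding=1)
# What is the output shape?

Input shape: (15, 128, 226, 168)
Output shape: (15, 407, 228, 170)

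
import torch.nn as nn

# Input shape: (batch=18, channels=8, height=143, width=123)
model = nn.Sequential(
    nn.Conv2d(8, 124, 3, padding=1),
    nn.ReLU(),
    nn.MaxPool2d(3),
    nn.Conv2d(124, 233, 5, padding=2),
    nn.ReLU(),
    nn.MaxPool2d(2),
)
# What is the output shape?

Input shape: (18, 8, 143, 123)
  -> after first Conv2d: (18, 124, 143, 123)
  -> after first MaxPool2d: (18, 124, 47, 41)
  -> after second Conv2d: (18, 233, 47, 41)
Output shape: (18, 233, 23, 20)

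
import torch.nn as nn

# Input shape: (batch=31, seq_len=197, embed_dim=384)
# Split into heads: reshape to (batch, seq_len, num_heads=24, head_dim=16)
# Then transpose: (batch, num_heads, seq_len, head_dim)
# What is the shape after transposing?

Input shape: (31, 197, 384)
  -> after reshape: (31, 197, 24, 16)
Output shape: (31, 24, 197, 16)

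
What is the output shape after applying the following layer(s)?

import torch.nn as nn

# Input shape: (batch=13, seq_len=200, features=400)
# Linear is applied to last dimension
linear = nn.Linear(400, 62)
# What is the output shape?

Input shape: (13, 200, 400)
Output shape: (13, 200, 62)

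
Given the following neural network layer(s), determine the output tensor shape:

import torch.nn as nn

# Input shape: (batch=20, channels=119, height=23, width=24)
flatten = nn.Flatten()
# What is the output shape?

Input shape: (20, 119, 23, 24)
Output shape: (20, 65688)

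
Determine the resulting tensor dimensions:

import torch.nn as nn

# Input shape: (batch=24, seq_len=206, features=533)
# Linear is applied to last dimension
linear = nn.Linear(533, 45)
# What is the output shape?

Input shape: (24, 206, 533)
Output shape: (24, 206, 45)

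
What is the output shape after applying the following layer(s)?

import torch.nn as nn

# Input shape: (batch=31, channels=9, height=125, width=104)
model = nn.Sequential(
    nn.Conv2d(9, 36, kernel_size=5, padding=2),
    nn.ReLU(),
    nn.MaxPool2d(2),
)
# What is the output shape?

Input shape: (31, 9, 125, 104)
  -> after Conv2d: (31, 36, 125, 104)
  -> after ReLU: (31, 36, 125, 104)
Output shape: (31, 36, 62, 52)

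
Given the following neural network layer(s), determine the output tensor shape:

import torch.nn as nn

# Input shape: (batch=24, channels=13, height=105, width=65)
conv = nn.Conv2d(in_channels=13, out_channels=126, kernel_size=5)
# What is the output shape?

Input shape: (24, 13, 105, 65)
Output shape: (24, 126, 101, 61)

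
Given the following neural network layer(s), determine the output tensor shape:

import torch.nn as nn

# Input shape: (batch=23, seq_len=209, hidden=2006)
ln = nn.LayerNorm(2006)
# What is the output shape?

Input shape: (23, 209, 2006)
Output shape: (23, 209, 2006)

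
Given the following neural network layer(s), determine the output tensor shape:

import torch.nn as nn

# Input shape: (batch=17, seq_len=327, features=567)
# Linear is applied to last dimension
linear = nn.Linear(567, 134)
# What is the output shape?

Input shape: (17, 327, 567)
Output shape: (17, 327, 134)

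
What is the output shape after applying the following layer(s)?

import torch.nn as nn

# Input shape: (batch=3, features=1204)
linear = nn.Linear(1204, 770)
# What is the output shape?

Input shape: (3, 1204)
Output shape: (3, 770)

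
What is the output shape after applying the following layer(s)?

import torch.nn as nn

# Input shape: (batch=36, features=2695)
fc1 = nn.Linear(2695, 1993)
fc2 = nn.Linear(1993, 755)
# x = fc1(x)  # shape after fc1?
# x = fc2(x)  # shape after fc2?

Input shape: (36, 2695)
  -> after fc1: (36, 1993)
Output shape: (36, 755)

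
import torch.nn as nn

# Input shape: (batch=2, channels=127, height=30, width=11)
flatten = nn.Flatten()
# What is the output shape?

Input shape: (2, 127, 30, 11)
Output shape: (2, 41910)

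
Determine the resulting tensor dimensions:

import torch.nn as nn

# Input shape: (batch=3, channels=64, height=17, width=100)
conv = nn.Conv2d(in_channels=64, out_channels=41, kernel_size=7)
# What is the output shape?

Input shape: (3, 64, 17, 100)
Output shape: (3, 41, 11, 94)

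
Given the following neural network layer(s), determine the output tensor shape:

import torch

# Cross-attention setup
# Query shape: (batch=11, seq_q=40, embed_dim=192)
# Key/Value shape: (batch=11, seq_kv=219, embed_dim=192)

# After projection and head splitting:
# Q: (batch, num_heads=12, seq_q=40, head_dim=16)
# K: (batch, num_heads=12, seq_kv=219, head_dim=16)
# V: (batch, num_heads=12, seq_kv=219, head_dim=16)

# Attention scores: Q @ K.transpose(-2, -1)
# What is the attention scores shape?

Input shape: (11, 40, 192)
Output shape: (11, 12, 40, 219)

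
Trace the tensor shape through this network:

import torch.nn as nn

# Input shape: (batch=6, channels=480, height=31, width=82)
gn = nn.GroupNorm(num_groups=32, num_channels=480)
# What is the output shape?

Input shape: (6, 480, 31, 82)
Output shape: (6, 480, 31, 82)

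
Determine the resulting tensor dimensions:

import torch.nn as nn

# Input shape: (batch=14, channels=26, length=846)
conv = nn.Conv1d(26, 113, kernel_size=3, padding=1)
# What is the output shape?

Input shape: (14, 26, 846)
Output shape: (14, 113, 846)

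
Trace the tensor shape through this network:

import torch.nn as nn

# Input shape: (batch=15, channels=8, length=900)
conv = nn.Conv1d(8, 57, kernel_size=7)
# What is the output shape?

Input shape: (15, 8, 900)
Output shape: (15, 57, 894)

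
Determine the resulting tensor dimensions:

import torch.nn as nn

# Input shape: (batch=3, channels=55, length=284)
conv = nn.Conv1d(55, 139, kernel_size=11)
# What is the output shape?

Input shape: (3, 55, 284)
Output shape: (3, 139, 274)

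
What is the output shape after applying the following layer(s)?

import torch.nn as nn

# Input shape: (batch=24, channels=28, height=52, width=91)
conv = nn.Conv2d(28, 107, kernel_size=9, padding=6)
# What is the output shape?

Input shape: (24, 28, 52, 91)
Output shape: (24, 107, 56, 95)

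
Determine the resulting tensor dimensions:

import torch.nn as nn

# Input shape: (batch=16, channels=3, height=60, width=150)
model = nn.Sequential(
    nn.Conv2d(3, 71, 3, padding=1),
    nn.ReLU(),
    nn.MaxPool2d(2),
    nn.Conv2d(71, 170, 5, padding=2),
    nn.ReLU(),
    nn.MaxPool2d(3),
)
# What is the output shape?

Input shape: (16, 3, 60, 150)
  -> after first Conv2d: (16, 71, 60, 150)
  -> after first MaxPool2d: (16, 71, 30, 75)
  -> after second Conv2d: (16, 170, 30, 75)
Output shape: (16, 170, 10, 25)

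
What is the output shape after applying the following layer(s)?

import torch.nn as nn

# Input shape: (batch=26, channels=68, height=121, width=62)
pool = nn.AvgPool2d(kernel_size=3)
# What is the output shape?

Input shape: (26, 68, 121, 62)
Output shape: (26, 68, 40, 20)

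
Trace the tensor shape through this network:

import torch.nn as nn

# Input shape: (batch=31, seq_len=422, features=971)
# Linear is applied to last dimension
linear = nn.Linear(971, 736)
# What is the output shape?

Input shape: (31, 422, 971)
Output shape: (31, 422, 736)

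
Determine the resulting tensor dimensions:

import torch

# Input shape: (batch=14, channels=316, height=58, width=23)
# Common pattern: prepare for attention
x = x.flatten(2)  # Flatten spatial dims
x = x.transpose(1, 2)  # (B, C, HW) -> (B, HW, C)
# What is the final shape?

Input shape: (14, 316, 58, 23)
  -> after flatten(2): (14, 316, 1334)
Output shape: (14, 1334, 316)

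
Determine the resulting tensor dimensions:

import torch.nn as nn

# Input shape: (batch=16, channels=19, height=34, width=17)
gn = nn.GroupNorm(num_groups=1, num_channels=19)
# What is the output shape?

Input shape: (16, 19, 34, 17)
Output shape: (16, 19, 34, 17)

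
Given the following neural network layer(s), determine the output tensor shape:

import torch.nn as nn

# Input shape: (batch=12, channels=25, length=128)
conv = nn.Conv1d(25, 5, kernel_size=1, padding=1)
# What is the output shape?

Input shape: (12, 25, 128)
Output shape: (12, 5, 130)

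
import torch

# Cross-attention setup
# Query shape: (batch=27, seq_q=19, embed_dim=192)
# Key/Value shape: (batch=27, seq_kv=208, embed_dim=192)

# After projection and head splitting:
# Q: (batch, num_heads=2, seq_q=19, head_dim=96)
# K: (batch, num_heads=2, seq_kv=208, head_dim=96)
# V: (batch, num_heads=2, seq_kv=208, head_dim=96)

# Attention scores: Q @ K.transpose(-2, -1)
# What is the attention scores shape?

Input shape: (27, 19, 192)
Output shape: (27, 2, 19, 208)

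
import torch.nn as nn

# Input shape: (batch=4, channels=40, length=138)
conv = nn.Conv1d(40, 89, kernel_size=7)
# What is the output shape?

Input shape: (4, 40, 138)
Output shape: (4, 89, 132)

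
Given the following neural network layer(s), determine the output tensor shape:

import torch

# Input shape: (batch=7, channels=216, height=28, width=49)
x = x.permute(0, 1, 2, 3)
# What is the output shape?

Input shape: (7, 216, 28, 49)
Output shape: (7, 216, 28, 49)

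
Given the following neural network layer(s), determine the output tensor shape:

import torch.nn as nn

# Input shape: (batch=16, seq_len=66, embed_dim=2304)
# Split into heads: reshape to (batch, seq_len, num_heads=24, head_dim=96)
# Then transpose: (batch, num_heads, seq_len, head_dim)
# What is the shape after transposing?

Input shape: (16, 66, 2304)
  -> after reshape: (16, 66, 24, 96)
Output shape: (16, 24, 66, 96)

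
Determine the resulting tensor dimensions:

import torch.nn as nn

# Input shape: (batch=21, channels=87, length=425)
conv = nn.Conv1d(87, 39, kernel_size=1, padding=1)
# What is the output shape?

Input shape: (21, 87, 425)
Output shape: (21, 39, 427)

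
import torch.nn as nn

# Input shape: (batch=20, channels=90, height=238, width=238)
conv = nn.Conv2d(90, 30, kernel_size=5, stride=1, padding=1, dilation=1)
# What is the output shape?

Input shape: (20, 90, 238, 238)
Output shape: (20, 30, 236, 236)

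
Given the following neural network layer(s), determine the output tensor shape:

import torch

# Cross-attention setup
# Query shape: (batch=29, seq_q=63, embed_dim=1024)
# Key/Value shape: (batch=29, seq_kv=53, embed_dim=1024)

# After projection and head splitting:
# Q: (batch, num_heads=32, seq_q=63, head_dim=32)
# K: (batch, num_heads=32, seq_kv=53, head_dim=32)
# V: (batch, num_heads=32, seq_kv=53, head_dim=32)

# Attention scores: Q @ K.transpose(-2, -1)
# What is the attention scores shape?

Input shape: (29, 63, 1024)
Output shape: (29, 32, 63, 53)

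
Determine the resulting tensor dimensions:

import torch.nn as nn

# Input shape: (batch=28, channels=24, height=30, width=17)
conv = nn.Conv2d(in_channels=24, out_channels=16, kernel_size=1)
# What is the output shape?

Input shape: (28, 24, 30, 17)
Output shape: (28, 16, 30, 17)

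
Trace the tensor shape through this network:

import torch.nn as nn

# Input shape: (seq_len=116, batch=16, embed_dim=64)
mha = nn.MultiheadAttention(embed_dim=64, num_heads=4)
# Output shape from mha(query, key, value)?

Input shape: (116, 16, 64)
Output shape: (116, 16, 64)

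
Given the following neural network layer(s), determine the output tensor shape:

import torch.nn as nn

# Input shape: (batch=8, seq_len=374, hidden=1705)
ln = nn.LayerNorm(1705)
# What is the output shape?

Input shape: (8, 374, 1705)
Output shape: (8, 374, 1705)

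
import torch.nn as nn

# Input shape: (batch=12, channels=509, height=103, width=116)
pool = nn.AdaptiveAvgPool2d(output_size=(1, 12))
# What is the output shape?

Input shape: (12, 509, 103, 116)
Output shape: (12, 509, 1, 12)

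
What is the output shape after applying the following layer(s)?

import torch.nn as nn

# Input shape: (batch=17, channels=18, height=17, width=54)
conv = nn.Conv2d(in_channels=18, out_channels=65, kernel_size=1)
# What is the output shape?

Input shape: (17, 18, 17, 54)
Output shape: (17, 65, 17, 54)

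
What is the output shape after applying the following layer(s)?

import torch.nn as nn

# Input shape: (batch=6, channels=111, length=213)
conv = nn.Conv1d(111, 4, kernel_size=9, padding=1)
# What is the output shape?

Input shape: (6, 111, 213)
Output shape: (6, 4, 207)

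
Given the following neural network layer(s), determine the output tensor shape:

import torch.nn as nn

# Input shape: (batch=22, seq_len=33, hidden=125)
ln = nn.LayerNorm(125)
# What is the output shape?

Input shape: (22, 33, 125)
Output shape: (22, 33, 125)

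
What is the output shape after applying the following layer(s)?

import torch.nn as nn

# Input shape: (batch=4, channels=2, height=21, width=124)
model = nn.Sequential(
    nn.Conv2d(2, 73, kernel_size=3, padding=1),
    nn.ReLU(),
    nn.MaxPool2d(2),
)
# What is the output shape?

Input shape: (4, 2, 21, 124)
  -> after Conv2d: (4, 73, 21, 124)
  -> after ReLU: (4, 73, 21, 124)
Output shape: (4, 73, 10, 62)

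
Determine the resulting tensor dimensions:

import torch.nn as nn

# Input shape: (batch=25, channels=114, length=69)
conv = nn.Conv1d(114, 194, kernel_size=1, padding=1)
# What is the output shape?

Input shape: (25, 114, 69)
Output shape: (25, 194, 71)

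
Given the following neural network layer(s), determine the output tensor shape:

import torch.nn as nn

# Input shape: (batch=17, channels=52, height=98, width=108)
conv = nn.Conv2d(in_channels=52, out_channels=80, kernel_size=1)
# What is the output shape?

Input shape: (17, 52, 98, 108)
Output shape: (17, 80, 98, 108)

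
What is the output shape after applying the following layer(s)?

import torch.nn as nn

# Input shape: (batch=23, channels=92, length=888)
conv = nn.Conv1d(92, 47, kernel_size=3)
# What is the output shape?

Input shape: (23, 92, 888)
Output shape: (23, 47, 886)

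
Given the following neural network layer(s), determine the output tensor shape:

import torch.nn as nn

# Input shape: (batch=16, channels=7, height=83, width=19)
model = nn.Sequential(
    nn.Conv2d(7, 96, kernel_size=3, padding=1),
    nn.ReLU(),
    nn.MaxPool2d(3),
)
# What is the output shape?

Input shape: (16, 7, 83, 19)
  -> after Conv2d: (16, 96, 83, 19)
  -> after ReLU: (16, 96, 83, 19)
Output shape: (16, 96, 27, 6)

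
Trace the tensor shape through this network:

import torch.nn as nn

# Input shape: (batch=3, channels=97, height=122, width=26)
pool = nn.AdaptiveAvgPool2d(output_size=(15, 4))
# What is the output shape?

Input shape: (3, 97, 122, 26)
Output shape: (3, 97, 15, 4)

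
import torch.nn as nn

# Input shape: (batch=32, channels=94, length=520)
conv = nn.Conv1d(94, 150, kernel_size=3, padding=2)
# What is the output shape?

Input shape: (32, 94, 520)
Output shape: (32, 150, 522)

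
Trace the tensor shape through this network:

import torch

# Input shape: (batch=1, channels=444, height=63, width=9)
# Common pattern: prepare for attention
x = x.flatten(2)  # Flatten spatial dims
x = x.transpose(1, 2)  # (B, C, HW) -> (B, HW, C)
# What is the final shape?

Input shape: (1, 444, 63, 9)
  -> after flatten(2): (1, 444, 567)
Output shape: (1, 567, 444)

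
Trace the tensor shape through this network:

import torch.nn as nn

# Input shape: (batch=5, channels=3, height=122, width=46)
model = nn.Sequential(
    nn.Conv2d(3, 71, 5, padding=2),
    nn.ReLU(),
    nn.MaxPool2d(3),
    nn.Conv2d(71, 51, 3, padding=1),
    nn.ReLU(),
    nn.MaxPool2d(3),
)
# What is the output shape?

Input shape: (5, 3, 122, 46)
  -> after first Conv2d: (5, 71, 122, 46)
  -> after first MaxPool2d: (5, 71, 40, 15)
  -> after second Conv2d: (5, 51, 40, 15)
Output shape: (5, 51, 13, 5)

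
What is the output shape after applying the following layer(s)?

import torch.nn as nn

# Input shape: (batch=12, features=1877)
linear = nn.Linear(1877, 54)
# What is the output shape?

Input shape: (12, 1877)
Output shape: (12, 54)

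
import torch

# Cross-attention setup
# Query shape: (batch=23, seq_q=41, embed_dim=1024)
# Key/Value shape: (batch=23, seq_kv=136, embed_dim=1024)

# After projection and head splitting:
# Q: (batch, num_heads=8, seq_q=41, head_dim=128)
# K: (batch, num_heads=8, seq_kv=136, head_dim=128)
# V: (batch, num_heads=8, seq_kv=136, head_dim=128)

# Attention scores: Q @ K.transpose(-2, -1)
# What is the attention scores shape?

Input shape: (23, 41, 1024)
Output shape: (23, 8, 41, 136)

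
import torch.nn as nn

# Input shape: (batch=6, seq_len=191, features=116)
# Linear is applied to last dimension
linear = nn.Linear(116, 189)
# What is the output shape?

Input shape: (6, 191, 116)
Output shape: (6, 191, 189)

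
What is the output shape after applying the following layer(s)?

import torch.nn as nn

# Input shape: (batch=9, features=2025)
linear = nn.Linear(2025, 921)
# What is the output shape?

Input shape: (9, 2025)
Output shape: (9, 921)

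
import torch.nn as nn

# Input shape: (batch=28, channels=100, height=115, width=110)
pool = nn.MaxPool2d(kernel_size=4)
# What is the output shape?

Input shape: (28, 100, 115, 110)
Output shape: (28, 100, 28, 27)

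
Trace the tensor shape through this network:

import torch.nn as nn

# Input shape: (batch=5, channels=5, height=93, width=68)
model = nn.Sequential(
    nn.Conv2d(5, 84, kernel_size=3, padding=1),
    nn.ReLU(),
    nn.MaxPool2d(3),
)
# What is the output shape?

Input shape: (5, 5, 93, 68)
  -> after Conv2d: (5, 84, 93, 68)
  -> after ReLU: (5, 84, 93, 68)
Output shape: (5, 84, 31, 22)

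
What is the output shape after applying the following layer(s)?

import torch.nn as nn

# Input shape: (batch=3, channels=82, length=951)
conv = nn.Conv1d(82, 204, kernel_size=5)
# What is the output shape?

Input shape: (3, 82, 951)
Output shape: (3, 204, 947)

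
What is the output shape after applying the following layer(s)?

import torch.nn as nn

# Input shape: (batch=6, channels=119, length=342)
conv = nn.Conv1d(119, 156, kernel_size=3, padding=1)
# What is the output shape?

Input shape: (6, 119, 342)
Output shape: (6, 156, 342)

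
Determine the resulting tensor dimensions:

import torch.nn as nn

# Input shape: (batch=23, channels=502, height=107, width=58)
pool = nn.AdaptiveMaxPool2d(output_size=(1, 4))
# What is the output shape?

Input shape: (23, 502, 107, 58)
Output shape: (23, 502, 1, 4)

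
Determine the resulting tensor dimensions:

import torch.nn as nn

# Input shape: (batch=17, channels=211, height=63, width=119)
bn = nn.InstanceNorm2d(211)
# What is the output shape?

Input shape: (17, 211, 63, 119)
Output shape: (17, 211, 63, 119)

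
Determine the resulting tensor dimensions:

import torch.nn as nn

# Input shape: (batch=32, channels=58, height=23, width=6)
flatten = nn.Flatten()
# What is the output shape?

Input shape: (32, 58, 23, 6)
Output shape: (32, 8004)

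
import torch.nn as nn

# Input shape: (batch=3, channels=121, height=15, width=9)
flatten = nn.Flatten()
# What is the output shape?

Input shape: (3, 121, 15, 9)
Output shape: (3, 16335)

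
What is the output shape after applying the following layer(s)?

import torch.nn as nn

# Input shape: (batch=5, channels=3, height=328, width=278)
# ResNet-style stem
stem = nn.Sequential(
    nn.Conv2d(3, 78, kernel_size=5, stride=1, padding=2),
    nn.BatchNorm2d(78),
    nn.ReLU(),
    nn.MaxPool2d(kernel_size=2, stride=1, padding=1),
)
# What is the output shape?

Input shape: (5, 3, 328, 278)
  -> after Conv2d 5x5 stride=1: (5, 78, 328, 278)
Output shape: (5, 78, 329, 279)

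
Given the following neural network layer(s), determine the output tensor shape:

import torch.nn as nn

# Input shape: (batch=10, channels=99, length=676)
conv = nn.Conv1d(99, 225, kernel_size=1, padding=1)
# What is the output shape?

Input shape: (10, 99, 676)
Output shape: (10, 225, 678)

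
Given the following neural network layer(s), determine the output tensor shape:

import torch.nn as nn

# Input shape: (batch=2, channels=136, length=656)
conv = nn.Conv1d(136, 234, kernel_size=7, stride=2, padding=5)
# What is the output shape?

Input shape: (2, 136, 656)
Output shape: (2, 234, 330)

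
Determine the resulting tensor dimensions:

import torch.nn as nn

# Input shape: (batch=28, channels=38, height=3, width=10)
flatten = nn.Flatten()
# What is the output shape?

Input shape: (28, 38, 3, 10)
Output shape: (28, 1140)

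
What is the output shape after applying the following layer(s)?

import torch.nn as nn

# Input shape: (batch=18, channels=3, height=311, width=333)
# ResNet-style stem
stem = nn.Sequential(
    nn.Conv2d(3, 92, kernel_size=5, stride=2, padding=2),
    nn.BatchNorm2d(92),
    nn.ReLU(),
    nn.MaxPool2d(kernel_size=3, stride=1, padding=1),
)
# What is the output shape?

Input shape: (18, 3, 311, 333)
  -> after Conv2d 5x5 stride=2: (18, 92, 156, 167)
Output shape: (18, 92, 156, 167)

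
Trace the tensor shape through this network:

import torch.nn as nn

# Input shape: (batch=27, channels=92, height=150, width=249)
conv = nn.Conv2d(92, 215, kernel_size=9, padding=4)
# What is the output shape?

Input shape: (27, 92, 150, 249)
Output shape: (27, 215, 150, 249)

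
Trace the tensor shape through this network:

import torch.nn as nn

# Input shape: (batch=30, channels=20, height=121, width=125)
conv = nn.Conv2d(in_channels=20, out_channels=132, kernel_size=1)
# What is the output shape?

Input shape: (30, 20, 121, 125)
Output shape: (30, 132, 121, 125)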